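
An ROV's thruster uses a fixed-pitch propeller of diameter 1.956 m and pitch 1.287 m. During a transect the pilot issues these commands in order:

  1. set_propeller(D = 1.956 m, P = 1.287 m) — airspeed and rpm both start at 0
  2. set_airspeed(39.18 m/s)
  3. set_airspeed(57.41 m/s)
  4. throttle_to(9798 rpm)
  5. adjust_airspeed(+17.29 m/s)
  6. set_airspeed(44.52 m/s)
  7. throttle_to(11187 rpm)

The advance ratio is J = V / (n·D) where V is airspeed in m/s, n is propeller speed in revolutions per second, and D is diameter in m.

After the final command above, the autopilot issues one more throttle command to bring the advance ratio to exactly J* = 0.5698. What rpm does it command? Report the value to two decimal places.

set_propeller: D = 1.956 m, P = 1.287 m (p = P/D = 0.657975); state ← (V=0, rpm=0)
set_airspeed(39.18): V ← 39.18 m/s
set_airspeed(57.41): V ← 57.41 m/s
throttle_to(9798): rpm ← 9798
adjust_airspeed(+17.29): V ← 57.41 +17.29 = 74.7 m/s
set_airspeed(44.52): V ← 44.52 m/s
throttle_to(11187): rpm ← 11187
final state: V = 44.52 m/s, rpm = 11187 → n = rpm/60 = 186.450000 rev/s
target J* = 0.5698; solve J* = V/(n·D) for n: n = V/(J*·D) = 44.52/(0.5698 × 1.956) = 39.945132 rev/s
rpm = 60·n = 2396.707918

rpm = 2396.71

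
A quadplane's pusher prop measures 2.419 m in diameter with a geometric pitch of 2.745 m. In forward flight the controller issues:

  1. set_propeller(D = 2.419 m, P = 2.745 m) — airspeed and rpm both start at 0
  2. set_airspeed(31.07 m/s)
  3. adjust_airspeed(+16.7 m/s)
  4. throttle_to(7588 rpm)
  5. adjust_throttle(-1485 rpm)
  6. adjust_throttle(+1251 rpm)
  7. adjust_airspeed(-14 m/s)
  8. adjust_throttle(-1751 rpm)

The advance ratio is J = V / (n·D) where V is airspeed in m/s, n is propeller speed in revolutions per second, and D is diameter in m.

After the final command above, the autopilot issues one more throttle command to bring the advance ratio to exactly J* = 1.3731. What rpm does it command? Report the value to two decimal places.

rpm = 610.02

set_propeller: D = 2.419 m, P = 2.745 m (p = P/D = 1.134766); state ← (V=0, rpm=0)
set_airspeed(31.07): V ← 31.07 m/s
adjust_airspeed(+16.7): V ← 31.07 +16.7 = 47.77 m/s
throttle_to(7588): rpm ← 7588
adjust_throttle(-1485): rpm ← 7588 -1485 = 6103
adjust_throttle(+1251): rpm ← 6103 +1251 = 7354
adjust_airspeed(-14): V ← 47.77 -14 = 33.77 m/s
adjust_throttle(-1751): rpm ← 7354 -1751 = 5603
final state: V = 33.77 m/s, rpm = 5603 → n = rpm/60 = 93.383333 rev/s
target J* = 1.3731; solve J* = V/(n·D) for n: n = V/(J*·D) = 33.77/(1.3731 × 2.419) = 10.167005 rev/s
rpm = 60·n = 610.020283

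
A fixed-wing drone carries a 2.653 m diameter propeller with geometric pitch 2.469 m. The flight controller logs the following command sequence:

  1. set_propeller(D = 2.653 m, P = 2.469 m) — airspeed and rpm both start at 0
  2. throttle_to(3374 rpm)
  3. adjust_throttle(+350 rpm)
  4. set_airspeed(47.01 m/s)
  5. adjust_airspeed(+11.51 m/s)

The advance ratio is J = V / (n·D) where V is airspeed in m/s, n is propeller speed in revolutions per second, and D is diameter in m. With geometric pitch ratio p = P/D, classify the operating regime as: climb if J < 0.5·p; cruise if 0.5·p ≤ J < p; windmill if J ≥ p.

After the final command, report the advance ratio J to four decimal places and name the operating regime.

set_propeller: D = 2.653 m, P = 2.469 m (p = P/D = 0.930645); state ← (V=0, rpm=0)
throttle_to(3374): rpm ← 3374
adjust_throttle(+350): rpm ← 3374 +350 = 3724
set_airspeed(47.01): V ← 47.01 m/s
adjust_airspeed(+11.51): V ← 47.01 +11.51 = 58.52 m/s
final state: V = 58.52 m/s, rpm = 3724 → n = rpm/60 = 62.066667 rev/s
J = V / (n·D) = 58.52 / (62.066667 × 2.653) = 0.355393
regime bands: climb J<0.4653 | cruise [0.4653, 0.9306) | windmill J≥0.9306
J = 0.3554 → climb

J = 0.3554, regime = climb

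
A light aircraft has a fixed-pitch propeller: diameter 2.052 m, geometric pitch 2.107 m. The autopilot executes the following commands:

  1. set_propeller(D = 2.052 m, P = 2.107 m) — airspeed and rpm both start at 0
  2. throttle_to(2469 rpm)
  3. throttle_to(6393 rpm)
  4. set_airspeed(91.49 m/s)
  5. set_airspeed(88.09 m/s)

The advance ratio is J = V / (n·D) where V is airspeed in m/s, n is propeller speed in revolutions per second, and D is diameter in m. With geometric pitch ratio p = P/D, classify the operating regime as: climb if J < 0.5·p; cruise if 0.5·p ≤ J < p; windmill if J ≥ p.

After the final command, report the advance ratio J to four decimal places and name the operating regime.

set_propeller: D = 2.052 m, P = 2.107 m (p = P/D = 1.026803); state ← (V=0, rpm=0)
throttle_to(2469): rpm ← 2469
throttle_to(6393): rpm ← 6393
set_airspeed(91.49): V ← 91.49 m/s
set_airspeed(88.09): V ← 88.09 m/s
final state: V = 88.09 m/s, rpm = 6393 → n = rpm/60 = 106.550000 rev/s
J = V / (n·D) = 88.09 / (106.550000 × 2.052) = 0.402899
regime bands: climb J<0.5134 | cruise [0.5134, 1.0268) | windmill J≥1.0268
J = 0.4029 → climb

J = 0.4029, regime = climb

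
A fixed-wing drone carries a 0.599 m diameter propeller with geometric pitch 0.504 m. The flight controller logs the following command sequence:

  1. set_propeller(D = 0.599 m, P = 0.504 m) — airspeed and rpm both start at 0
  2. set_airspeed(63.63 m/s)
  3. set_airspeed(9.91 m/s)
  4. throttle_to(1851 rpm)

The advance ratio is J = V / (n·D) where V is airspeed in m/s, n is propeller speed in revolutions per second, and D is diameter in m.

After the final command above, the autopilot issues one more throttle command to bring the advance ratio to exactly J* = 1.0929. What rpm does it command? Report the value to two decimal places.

set_propeller: D = 0.599 m, P = 0.504 m (p = P/D = 0.841402); state ← (V=0, rpm=0)
set_airspeed(63.63): V ← 63.63 m/s
set_airspeed(9.91): V ← 9.91 m/s
throttle_to(1851): rpm ← 1851
final state: V = 9.91 m/s, rpm = 1851 → n = rpm/60 = 30.850000 rev/s
target J* = 1.0929; solve J* = V/(n·D) for n: n = V/(J*·D) = 9.91/(1.0929 × 0.599) = 15.137927 rev/s
rpm = 60·n = 908.275619

rpm = 908.28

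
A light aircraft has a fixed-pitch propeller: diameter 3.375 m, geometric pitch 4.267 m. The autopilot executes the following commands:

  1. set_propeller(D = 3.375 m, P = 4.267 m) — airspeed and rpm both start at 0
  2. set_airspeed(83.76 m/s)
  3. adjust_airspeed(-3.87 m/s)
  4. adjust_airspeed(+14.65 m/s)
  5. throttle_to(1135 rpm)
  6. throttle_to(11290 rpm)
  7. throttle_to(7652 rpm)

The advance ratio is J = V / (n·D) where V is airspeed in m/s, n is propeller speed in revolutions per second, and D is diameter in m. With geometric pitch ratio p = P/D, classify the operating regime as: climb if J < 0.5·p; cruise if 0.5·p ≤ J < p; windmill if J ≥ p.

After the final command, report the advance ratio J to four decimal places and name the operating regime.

set_propeller: D = 3.375 m, P = 4.267 m (p = P/D = 1.264296); state ← (V=0, rpm=0)
set_airspeed(83.76): V ← 83.76 m/s
adjust_airspeed(-3.87): V ← 83.76 -3.87 = 79.89 m/s
adjust_airspeed(+14.65): V ← 79.89 +14.65 = 94.54 m/s
throttle_to(1135): rpm ← 1135
throttle_to(11290): rpm ← 11290
throttle_to(7652): rpm ← 7652
final state: V = 94.54 m/s, rpm = 7652 → n = rpm/60 = 127.533333 rev/s
J = V / (n·D) = 94.54 / (127.533333 × 3.375) = 0.219643
regime bands: climb J<0.6321 | cruise [0.6321, 1.2643) | windmill J≥1.2643
J = 0.2196 → climb

J = 0.2196, regime = climb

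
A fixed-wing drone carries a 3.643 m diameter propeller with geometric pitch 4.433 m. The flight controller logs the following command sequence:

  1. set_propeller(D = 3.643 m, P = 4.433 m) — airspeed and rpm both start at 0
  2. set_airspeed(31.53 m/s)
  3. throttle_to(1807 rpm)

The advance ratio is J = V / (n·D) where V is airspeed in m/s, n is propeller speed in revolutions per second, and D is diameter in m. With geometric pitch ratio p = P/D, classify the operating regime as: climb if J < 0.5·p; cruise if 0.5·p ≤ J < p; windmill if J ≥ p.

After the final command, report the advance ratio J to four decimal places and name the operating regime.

J = 0.2874, regime = climb

set_propeller: D = 3.643 m, P = 4.433 m (p = P/D = 1.216854); state ← (V=0, rpm=0)
set_airspeed(31.53): V ← 31.53 m/s
throttle_to(1807): rpm ← 1807
final state: V = 31.53 m/s, rpm = 1807 → n = rpm/60 = 30.116667 rev/s
J = V / (n·D) = 31.53 / (30.116667 × 3.643) = 0.287381
regime bands: climb J<0.6084 | cruise [0.6084, 1.2169) | windmill J≥1.2169
J = 0.2874 → climb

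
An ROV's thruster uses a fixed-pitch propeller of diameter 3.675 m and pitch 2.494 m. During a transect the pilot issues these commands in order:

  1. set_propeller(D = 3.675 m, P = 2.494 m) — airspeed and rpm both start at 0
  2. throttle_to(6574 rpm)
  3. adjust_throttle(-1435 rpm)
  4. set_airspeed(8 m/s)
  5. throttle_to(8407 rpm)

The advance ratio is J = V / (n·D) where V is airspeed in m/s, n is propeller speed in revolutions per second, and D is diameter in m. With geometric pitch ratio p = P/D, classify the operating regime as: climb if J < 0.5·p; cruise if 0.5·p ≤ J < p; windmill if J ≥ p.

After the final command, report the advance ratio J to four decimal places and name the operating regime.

J = 0.0155, regime = climb

set_propeller: D = 3.675 m, P = 2.494 m (p = P/D = 0.678639); state ← (V=0, rpm=0)
throttle_to(6574): rpm ← 6574
adjust_throttle(-1435): rpm ← 6574 -1435 = 5139
set_airspeed(8): V ← 8 m/s
throttle_to(8407): rpm ← 8407
final state: V = 8 m/s, rpm = 8407 → n = rpm/60 = 140.116667 rev/s
J = V / (n·D) = 8 / (140.116667 × 3.675) = 0.015536
regime bands: climb J<0.3393 | cruise [0.3393, 0.6786) | windmill J≥0.6786
J = 0.0155 → climb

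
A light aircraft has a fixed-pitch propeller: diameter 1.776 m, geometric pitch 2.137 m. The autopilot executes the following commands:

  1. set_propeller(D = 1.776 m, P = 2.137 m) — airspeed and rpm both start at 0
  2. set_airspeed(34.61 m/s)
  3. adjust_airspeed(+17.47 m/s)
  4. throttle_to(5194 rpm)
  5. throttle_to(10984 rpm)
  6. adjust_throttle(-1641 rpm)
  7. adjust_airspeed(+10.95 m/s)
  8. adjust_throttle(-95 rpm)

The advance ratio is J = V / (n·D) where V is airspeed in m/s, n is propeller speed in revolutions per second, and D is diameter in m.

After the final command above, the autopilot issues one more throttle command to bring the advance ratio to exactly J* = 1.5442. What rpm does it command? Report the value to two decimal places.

set_propeller: D = 1.776 m, P = 2.137 m (p = P/D = 1.203266); state ← (V=0, rpm=0)
set_airspeed(34.61): V ← 34.61 m/s
adjust_airspeed(+17.47): V ← 34.61 +17.47 = 52.08 m/s
throttle_to(5194): rpm ← 5194
throttle_to(10984): rpm ← 10984
adjust_throttle(-1641): rpm ← 10984 -1641 = 9343
adjust_airspeed(+10.95): V ← 52.08 +10.95 = 63.03 m/s
adjust_throttle(-95): rpm ← 9343 -95 = 9248
final state: V = 63.03 m/s, rpm = 9248 → n = rpm/60 = 154.133333 rev/s
target J* = 1.5442; solve J* = V/(n·D) for n: n = V/(J*·D) = 63.03/(1.5442 × 1.776) = 22.982687 rev/s
rpm = 60·n = 1378.961204

rpm = 1378.96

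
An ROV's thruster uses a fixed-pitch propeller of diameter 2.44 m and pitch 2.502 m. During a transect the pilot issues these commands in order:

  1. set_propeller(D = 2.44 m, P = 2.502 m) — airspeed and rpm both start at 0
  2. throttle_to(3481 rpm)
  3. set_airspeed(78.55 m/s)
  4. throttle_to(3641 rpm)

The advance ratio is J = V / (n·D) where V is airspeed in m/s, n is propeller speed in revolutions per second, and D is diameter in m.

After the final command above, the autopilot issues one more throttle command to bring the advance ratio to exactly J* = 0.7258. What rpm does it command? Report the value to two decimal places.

rpm = 2661.28

set_propeller: D = 2.44 m, P = 2.502 m (p = P/D = 1.025410); state ← (V=0, rpm=0)
throttle_to(3481): rpm ← 3481
set_airspeed(78.55): V ← 78.55 m/s
throttle_to(3641): rpm ← 3641
final state: V = 78.55 m/s, rpm = 3641 → n = rpm/60 = 60.683333 rev/s
target J* = 0.7258; solve J* = V/(n·D) for n: n = V/(J*·D) = 78.55/(0.7258 × 2.44) = 44.354675 rev/s
rpm = 60·n = 2661.280486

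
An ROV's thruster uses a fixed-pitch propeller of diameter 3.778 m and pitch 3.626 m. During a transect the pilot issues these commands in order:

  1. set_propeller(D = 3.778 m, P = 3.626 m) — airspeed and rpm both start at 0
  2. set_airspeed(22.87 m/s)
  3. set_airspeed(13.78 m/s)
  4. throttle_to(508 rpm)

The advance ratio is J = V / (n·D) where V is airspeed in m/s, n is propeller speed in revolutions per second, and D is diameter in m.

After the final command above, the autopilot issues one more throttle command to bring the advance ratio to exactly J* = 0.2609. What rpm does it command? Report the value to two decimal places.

set_propeller: D = 3.778 m, P = 3.626 m (p = P/D = 0.959767); state ← (V=0, rpm=0)
set_airspeed(22.87): V ← 22.87 m/s
set_airspeed(13.78): V ← 13.78 m/s
throttle_to(508): rpm ← 508
final state: V = 13.78 m/s, rpm = 508 → n = rpm/60 = 8.466667 rev/s
target J* = 0.2609; solve J* = V/(n·D) for n: n = V/(J*·D) = 13.78/(0.2609 × 3.778) = 13.980194 rev/s
rpm = 60·n = 838.811615

rpm = 838.81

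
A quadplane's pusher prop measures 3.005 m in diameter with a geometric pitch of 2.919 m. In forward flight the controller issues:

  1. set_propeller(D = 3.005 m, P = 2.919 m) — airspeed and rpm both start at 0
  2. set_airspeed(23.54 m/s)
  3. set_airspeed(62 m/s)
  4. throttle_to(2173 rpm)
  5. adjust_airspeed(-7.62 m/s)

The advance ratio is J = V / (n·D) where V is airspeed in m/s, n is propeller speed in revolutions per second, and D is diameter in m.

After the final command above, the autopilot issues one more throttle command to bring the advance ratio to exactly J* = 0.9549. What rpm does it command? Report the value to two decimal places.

rpm = 1137.07

set_propeller: D = 3.005 m, P = 2.919 m (p = P/D = 0.971381); state ← (V=0, rpm=0)
set_airspeed(23.54): V ← 23.54 m/s
set_airspeed(62): V ← 62 m/s
throttle_to(2173): rpm ← 2173
adjust_airspeed(-7.62): V ← 62 -7.62 = 54.38 m/s
final state: V = 54.38 m/s, rpm = 2173 → n = rpm/60 = 36.216667 rev/s
target J* = 0.9549; solve J* = V/(n·D) for n: n = V/(J*·D) = 54.38/(0.9549 × 3.005) = 18.951205 rev/s
rpm = 60·n = 1137.072311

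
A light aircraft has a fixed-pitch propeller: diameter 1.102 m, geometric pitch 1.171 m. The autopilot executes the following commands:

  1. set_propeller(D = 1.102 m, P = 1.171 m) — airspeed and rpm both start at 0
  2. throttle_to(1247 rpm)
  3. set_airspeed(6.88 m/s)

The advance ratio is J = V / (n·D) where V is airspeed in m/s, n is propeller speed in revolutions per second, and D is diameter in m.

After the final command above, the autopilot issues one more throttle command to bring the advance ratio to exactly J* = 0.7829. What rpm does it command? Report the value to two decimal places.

rpm = 478.47

set_propeller: D = 1.102 m, P = 1.171 m (p = P/D = 1.062613); state ← (V=0, rpm=0)
throttle_to(1247): rpm ← 1247
set_airspeed(6.88): V ← 6.88 m/s
final state: V = 6.88 m/s, rpm = 1247 → n = rpm/60 = 20.783333 rev/s
target J* = 0.7829; solve J* = V/(n·D) for n: n = V/(J*·D) = 6.88/(0.7829 × 1.102) = 7.974447 rev/s
rpm = 60·n = 478.466792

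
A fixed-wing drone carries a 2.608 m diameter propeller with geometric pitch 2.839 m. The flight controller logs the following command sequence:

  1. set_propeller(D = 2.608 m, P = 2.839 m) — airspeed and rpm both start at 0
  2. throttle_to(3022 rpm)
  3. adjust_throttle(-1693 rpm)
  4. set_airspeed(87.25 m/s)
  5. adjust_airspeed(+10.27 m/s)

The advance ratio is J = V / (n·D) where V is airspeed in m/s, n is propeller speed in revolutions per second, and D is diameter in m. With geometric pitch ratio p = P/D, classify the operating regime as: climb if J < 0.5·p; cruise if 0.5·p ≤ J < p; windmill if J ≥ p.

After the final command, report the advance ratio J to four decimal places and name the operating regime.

J = 1.6882, regime = windmill

set_propeller: D = 2.608 m, P = 2.839 m (p = P/D = 1.088574); state ← (V=0, rpm=0)
throttle_to(3022): rpm ← 3022
adjust_throttle(-1693): rpm ← 3022 -1693 = 1329
set_airspeed(87.25): V ← 87.25 m/s
adjust_airspeed(+10.27): V ← 87.25 +10.27 = 97.52 m/s
final state: V = 97.52 m/s, rpm = 1329 → n = rpm/60 = 22.150000 rev/s
J = V / (n·D) = 97.52 / (22.150000 × 2.608) = 1.688155
regime bands: climb J<0.5443 | cruise [0.5443, 1.0886) | windmill J≥1.0886
J = 1.6882 → windmill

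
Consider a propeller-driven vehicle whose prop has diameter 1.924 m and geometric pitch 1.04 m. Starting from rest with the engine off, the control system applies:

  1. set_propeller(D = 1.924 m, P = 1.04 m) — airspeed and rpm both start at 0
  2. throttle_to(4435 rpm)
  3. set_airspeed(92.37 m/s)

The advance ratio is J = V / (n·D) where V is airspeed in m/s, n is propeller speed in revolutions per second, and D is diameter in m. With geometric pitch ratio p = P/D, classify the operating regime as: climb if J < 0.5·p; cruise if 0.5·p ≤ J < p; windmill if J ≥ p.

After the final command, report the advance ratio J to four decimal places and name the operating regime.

J = 0.6495, regime = windmill

set_propeller: D = 1.924 m, P = 1.04 m (p = P/D = 0.540541); state ← (V=0, rpm=0)
throttle_to(4435): rpm ← 4435
set_airspeed(92.37): V ← 92.37 m/s
final state: V = 92.37 m/s, rpm = 4435 → n = rpm/60 = 73.916667 rev/s
J = V / (n·D) = 92.37 / (73.916667 × 1.924) = 0.649507
regime bands: climb J<0.2703 | cruise [0.2703, 0.5405) | windmill J≥0.5405
J = 0.6495 → windmill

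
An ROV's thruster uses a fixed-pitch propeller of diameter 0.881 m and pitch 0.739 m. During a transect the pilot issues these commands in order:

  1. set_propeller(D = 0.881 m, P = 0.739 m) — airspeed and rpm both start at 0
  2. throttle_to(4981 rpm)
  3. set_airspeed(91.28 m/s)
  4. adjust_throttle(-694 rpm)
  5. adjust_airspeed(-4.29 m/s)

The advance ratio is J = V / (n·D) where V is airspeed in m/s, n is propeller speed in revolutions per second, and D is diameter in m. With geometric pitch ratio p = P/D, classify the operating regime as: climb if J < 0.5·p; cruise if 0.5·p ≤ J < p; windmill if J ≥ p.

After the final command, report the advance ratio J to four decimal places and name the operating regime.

set_propeller: D = 0.881 m, P = 0.739 m (p = P/D = 0.838820); state ← (V=0, rpm=0)
throttle_to(4981): rpm ← 4981
set_airspeed(91.28): V ← 91.28 m/s
adjust_throttle(-694): rpm ← 4981 -694 = 4287
adjust_airspeed(-4.29): V ← 91.28 -4.29 = 86.99 m/s
final state: V = 86.99 m/s, rpm = 4287 → n = rpm/60 = 71.450000 rev/s
J = V / (n·D) = 86.99 / (71.450000 × 0.881) = 1.381946
regime bands: climb J<0.4194 | cruise [0.4194, 0.8388) | windmill J≥0.8388
J = 1.3819 → windmill

J = 1.3819, regime = windmill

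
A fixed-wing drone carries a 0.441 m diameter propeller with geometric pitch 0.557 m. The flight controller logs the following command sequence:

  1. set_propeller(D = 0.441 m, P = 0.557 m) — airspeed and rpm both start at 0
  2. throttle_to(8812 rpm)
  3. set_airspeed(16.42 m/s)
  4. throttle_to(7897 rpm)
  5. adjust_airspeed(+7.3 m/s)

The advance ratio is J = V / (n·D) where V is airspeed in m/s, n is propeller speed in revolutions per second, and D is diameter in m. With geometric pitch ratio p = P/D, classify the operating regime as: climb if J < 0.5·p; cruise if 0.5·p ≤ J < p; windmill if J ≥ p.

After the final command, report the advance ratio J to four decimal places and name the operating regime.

set_propeller: D = 0.441 m, P = 0.557 m (p = P/D = 1.263039); state ← (V=0, rpm=0)
throttle_to(8812): rpm ← 8812
set_airspeed(16.42): V ← 16.42 m/s
throttle_to(7897): rpm ← 7897
adjust_airspeed(+7.3): V ← 16.42 +7.3 = 23.72 m/s
final state: V = 23.72 m/s, rpm = 7897 → n = rpm/60 = 131.616667 rev/s
J = V / (n·D) = 23.72 / (131.616667 × 0.441) = 0.408663
regime bands: climb J<0.6315 | cruise [0.6315, 1.2630) | windmill J≥1.2630
J = 0.4087 → climb

J = 0.4087, regime = climb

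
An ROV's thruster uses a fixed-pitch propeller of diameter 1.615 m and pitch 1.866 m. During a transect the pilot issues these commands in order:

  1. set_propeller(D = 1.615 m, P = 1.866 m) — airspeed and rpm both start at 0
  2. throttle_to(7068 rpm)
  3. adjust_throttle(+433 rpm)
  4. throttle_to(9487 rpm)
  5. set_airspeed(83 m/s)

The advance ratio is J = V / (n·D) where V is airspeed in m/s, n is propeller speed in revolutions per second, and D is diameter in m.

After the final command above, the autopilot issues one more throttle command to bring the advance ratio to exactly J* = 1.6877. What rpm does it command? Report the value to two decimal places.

rpm = 1827.10

set_propeller: D = 1.615 m, P = 1.866 m (p = P/D = 1.155418); state ← (V=0, rpm=0)
throttle_to(7068): rpm ← 7068
adjust_throttle(+433): rpm ← 7068 +433 = 7501
throttle_to(9487): rpm ← 9487
set_airspeed(83): V ← 83 m/s
final state: V = 83 m/s, rpm = 9487 → n = rpm/60 = 158.116667 rev/s
target J* = 1.6877; solve J* = V/(n·D) for n: n = V/(J*·D) = 83/(1.6877 × 1.615) = 30.451614 rev/s
rpm = 60·n = 1827.096837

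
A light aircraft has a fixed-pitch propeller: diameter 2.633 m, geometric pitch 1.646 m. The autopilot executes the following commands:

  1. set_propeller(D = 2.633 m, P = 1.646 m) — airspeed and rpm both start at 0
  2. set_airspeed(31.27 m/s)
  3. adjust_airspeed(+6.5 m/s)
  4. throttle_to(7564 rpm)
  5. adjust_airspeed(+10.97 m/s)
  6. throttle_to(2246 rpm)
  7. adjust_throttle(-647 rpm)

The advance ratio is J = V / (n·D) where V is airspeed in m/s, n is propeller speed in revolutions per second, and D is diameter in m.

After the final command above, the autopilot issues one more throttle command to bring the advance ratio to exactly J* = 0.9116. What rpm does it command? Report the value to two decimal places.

set_propeller: D = 2.633 m, P = 1.646 m (p = P/D = 0.625142); state ← (V=0, rpm=0)
set_airspeed(31.27): V ← 31.27 m/s
adjust_airspeed(+6.5): V ← 31.27 +6.5 = 37.77 m/s
throttle_to(7564): rpm ← 7564
adjust_airspeed(+10.97): V ← 37.77 +10.97 = 48.74 m/s
throttle_to(2246): rpm ← 2246
adjust_throttle(-647): rpm ← 2246 -647 = 1599
final state: V = 48.74 m/s, rpm = 1599 → n = rpm/60 = 26.650000 rev/s
target J* = 0.9116; solve J* = V/(n·D) for n: n = V/(J*·D) = 48.74/(0.9116 × 2.633) = 20.306279 rev/s
rpm = 60·n = 1218.376741

rpm = 1218.38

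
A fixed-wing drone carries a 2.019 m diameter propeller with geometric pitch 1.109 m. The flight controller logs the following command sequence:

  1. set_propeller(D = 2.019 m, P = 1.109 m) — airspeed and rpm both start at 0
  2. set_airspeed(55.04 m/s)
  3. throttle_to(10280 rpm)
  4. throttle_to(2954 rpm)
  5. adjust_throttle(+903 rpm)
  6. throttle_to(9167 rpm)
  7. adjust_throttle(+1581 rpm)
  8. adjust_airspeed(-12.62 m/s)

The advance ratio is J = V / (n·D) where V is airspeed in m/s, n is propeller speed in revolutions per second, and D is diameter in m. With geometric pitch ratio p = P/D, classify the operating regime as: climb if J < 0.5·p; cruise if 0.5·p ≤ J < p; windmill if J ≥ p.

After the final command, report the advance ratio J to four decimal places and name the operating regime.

J = 0.1173, regime = climb

set_propeller: D = 2.019 m, P = 1.109 m (p = P/D = 0.549282); state ← (V=0, rpm=0)
set_airspeed(55.04): V ← 55.04 m/s
throttle_to(10280): rpm ← 10280
throttle_to(2954): rpm ← 2954
adjust_throttle(+903): rpm ← 2954 +903 = 3857
throttle_to(9167): rpm ← 9167
adjust_throttle(+1581): rpm ← 9167 +1581 = 10748
adjust_airspeed(-12.62): V ← 55.04 -12.62 = 42.42 m/s
final state: V = 42.42 m/s, rpm = 10748 → n = rpm/60 = 179.133333 rev/s
J = V / (n·D) = 42.42 / (179.133333 × 2.019) = 0.117289
regime bands: climb J<0.2746 | cruise [0.2746, 0.5493) | windmill J≥0.5493
J = 0.1173 → climb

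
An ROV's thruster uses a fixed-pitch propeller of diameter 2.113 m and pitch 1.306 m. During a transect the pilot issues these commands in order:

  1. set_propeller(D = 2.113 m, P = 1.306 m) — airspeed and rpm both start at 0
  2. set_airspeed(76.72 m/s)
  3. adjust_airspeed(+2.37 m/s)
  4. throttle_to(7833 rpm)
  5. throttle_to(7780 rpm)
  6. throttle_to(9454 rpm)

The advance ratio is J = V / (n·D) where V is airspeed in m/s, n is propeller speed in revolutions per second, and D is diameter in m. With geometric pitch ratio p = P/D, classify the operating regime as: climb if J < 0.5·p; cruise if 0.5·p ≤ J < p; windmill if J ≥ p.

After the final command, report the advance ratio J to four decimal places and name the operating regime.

set_propeller: D = 2.113 m, P = 1.306 m (p = P/D = 0.618079); state ← (V=0, rpm=0)
set_airspeed(76.72): V ← 76.72 m/s
adjust_airspeed(+2.37): V ← 76.72 +2.37 = 79.09 m/s
throttle_to(7833): rpm ← 7833
throttle_to(7780): rpm ← 7780
throttle_to(9454): rpm ← 9454
final state: V = 79.09 m/s, rpm = 9454 → n = rpm/60 = 157.566667 rev/s
J = V / (n·D) = 79.09 / (157.566667 × 2.113) = 0.237551
regime bands: climb J<0.3090 | cruise [0.3090, 0.6181) | windmill J≥0.6181
J = 0.2376 → climb

J = 0.2376, regime = climb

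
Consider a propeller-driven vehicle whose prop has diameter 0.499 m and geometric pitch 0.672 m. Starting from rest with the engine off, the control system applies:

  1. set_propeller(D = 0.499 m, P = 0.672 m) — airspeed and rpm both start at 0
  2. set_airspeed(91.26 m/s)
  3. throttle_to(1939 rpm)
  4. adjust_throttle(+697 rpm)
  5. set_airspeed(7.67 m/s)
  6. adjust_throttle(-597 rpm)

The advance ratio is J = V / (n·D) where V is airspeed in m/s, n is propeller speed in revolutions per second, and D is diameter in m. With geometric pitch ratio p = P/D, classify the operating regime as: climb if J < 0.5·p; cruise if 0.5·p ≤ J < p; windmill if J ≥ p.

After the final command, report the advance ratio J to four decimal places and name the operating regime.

set_propeller: D = 0.499 m, P = 0.672 m (p = P/D = 1.346693); state ← (V=0, rpm=0)
set_airspeed(91.26): V ← 91.26 m/s
throttle_to(1939): rpm ← 1939
adjust_throttle(+697): rpm ← 1939 +697 = 2636
set_airspeed(7.67): V ← 7.67 m/s
adjust_throttle(-597): rpm ← 2636 -597 = 2039
final state: V = 7.67 m/s, rpm = 2039 → n = rpm/60 = 33.983333 rev/s
J = V / (n·D) = 7.67 / (33.983333 × 0.499) = 0.452302
regime bands: climb J<0.6733 | cruise [0.6733, 1.3467) | windmill J≥1.3467
J = 0.4523 → climb

J = 0.4523, regime = climb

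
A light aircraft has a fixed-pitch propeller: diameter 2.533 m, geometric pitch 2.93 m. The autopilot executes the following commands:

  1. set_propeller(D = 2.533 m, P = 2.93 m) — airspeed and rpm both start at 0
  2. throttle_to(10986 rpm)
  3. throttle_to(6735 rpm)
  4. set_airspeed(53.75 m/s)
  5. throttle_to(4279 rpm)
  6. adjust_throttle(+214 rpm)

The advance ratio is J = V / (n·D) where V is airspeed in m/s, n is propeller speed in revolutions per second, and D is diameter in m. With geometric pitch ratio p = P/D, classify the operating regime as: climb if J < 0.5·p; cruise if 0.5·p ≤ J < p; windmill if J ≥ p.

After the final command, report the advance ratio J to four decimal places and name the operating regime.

set_propeller: D = 2.533 m, P = 2.93 m (p = P/D = 1.156731); state ← (V=0, rpm=0)
throttle_to(10986): rpm ← 10986
throttle_to(6735): rpm ← 6735
set_airspeed(53.75): V ← 53.75 m/s
throttle_to(4279): rpm ← 4279
adjust_throttle(+214): rpm ← 4279 +214 = 4493
final state: V = 53.75 m/s, rpm = 4493 → n = rpm/60 = 74.883333 rev/s
J = V / (n·D) = 53.75 / (74.883333 × 2.533) = 0.283373
regime bands: climb J<0.5784 | cruise [0.5784, 1.1567) | windmill J≥1.1567
J = 0.2834 → climb

J = 0.2834, regime = climb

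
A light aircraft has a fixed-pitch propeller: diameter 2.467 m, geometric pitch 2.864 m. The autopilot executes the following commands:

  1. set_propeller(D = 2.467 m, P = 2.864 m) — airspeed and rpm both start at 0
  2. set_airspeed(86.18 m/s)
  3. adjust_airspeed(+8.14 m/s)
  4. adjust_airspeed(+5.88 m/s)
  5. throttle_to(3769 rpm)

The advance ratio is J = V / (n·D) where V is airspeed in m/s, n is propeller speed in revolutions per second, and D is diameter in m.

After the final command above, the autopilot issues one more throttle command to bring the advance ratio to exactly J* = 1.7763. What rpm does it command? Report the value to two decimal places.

rpm = 1371.93

set_propeller: D = 2.467 m, P = 2.864 m (p = P/D = 1.160924); state ← (V=0, rpm=0)
set_airspeed(86.18): V ← 86.18 m/s
adjust_airspeed(+8.14): V ← 86.18 +8.14 = 94.32 m/s
adjust_airspeed(+5.88): V ← 94.32 +5.88 = 100.2 m/s
throttle_to(3769): rpm ← 3769
final state: V = 100.2 m/s, rpm = 3769 → n = rpm/60 = 62.816667 rev/s
target J* = 1.7763; solve J* = V/(n·D) for n: n = V/(J*·D) = 100.2/(1.7763 × 2.467) = 22.865582 rev/s
rpm = 60·n = 1371.934908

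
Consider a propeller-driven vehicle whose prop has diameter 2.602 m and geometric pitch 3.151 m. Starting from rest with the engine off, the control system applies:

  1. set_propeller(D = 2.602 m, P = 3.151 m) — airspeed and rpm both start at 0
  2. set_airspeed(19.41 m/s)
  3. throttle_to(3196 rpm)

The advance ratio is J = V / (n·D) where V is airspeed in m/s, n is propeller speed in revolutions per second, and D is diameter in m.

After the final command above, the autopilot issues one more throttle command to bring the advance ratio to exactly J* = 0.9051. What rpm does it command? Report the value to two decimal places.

rpm = 494.51

set_propeller: D = 2.602 m, P = 3.151 m (p = P/D = 1.210992); state ← (V=0, rpm=0)
set_airspeed(19.41): V ← 19.41 m/s
throttle_to(3196): rpm ← 3196
final state: V = 19.41 m/s, rpm = 3196 → n = rpm/60 = 53.266667 rev/s
target J* = 0.9051; solve J* = V/(n·D) for n: n = V/(J*·D) = 19.41/(0.9051 × 2.602) = 8.241793 rev/s
rpm = 60·n = 494.507552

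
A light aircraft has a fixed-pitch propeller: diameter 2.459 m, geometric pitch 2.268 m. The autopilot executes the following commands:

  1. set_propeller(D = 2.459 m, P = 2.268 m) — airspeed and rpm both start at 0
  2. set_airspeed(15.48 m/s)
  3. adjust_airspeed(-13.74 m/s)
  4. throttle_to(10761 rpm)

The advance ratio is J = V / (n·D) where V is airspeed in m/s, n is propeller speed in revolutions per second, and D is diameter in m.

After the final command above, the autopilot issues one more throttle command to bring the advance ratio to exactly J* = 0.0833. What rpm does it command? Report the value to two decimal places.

rpm = 509.68

set_propeller: D = 2.459 m, P = 2.268 m (p = P/D = 0.922326); state ← (V=0, rpm=0)
set_airspeed(15.48): V ← 15.48 m/s
adjust_airspeed(-13.74): V ← 15.48 -13.74 = 1.74 m/s
throttle_to(10761): rpm ← 10761
final state: V = 1.74 m/s, rpm = 10761 → n = rpm/60 = 179.350000 rev/s
target J* = 0.0833; solve J* = V/(n·D) for n: n = V/(J*·D) = 1.74/(0.0833 × 2.459) = 8.494654 rev/s
rpm = 60·n = 509.679268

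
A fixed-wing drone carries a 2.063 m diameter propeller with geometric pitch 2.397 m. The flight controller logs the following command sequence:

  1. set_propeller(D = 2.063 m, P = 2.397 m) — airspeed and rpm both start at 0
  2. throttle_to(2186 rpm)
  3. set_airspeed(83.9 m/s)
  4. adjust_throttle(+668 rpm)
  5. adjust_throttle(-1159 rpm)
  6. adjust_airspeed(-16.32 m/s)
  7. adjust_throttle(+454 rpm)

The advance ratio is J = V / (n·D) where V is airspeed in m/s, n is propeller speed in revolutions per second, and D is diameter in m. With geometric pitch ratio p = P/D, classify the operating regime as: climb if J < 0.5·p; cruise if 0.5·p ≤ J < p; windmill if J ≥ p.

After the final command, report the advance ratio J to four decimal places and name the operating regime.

set_propeller: D = 2.063 m, P = 2.397 m (p = P/D = 1.161900); state ← (V=0, rpm=0)
throttle_to(2186): rpm ← 2186
set_airspeed(83.9): V ← 83.9 m/s
adjust_throttle(+668): rpm ← 2186 +668 = 2854
adjust_throttle(-1159): rpm ← 2854 -1159 = 1695
adjust_airspeed(-16.32): V ← 83.9 -16.32 = 67.58 m/s
adjust_throttle(+454): rpm ← 1695 +454 = 2149
final state: V = 67.58 m/s, rpm = 2149 → n = rpm/60 = 35.816667 rev/s
J = V / (n·D) = 67.58 / (35.816667 × 2.063) = 0.914605
regime bands: climb J<0.5810 | cruise [0.5810, 1.1619) | windmill J≥1.1619
J = 0.9146 → cruise

J = 0.9146, regime = cruise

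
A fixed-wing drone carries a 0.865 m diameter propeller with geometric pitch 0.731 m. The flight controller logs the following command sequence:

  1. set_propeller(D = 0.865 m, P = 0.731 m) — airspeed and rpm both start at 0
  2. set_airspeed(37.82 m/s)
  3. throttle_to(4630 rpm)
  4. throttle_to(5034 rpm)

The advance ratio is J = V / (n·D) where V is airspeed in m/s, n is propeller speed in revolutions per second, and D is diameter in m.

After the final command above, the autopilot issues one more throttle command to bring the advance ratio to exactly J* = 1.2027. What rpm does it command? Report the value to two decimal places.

set_propeller: D = 0.865 m, P = 0.731 m (p = P/D = 0.845087); state ← (V=0, rpm=0)
set_airspeed(37.82): V ← 37.82 m/s
throttle_to(4630): rpm ← 4630
throttle_to(5034): rpm ← 5034
final state: V = 37.82 m/s, rpm = 5034 → n = rpm/60 = 83.900000 rev/s
target J* = 1.2027; solve J* = V/(n·D) for n: n = V/(J*·D) = 37.82/(1.2027 × 0.865) = 36.353657 rev/s
rpm = 60·n = 2181.219424

rpm = 2181.22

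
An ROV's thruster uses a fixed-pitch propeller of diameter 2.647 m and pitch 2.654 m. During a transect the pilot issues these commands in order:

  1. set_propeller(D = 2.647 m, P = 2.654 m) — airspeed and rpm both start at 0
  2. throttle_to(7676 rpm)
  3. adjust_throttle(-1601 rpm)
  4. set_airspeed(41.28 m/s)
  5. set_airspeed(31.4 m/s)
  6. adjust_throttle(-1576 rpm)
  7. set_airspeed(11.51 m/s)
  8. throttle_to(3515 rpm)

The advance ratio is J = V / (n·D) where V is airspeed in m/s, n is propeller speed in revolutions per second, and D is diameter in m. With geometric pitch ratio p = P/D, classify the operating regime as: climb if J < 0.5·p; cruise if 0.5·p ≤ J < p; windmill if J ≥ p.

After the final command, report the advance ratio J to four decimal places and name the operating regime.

set_propeller: D = 2.647 m, P = 2.654 m (p = P/D = 1.002645); state ← (V=0, rpm=0)
throttle_to(7676): rpm ← 7676
adjust_throttle(-1601): rpm ← 7676 -1601 = 6075
set_airspeed(41.28): V ← 41.28 m/s
set_airspeed(31.4): V ← 31.4 m/s
adjust_throttle(-1576): rpm ← 6075 -1576 = 4499
set_airspeed(11.51): V ← 11.51 m/s
throttle_to(3515): rpm ← 3515
final state: V = 11.51 m/s, rpm = 3515 → n = rpm/60 = 58.583333 rev/s
J = V / (n·D) = 11.51 / (58.583333 × 2.647) = 0.074225
regime bands: climb J<0.5013 | cruise [0.5013, 1.0026) | windmill J≥1.0026
J = 0.0742 → climb

J = 0.0742, regime = climb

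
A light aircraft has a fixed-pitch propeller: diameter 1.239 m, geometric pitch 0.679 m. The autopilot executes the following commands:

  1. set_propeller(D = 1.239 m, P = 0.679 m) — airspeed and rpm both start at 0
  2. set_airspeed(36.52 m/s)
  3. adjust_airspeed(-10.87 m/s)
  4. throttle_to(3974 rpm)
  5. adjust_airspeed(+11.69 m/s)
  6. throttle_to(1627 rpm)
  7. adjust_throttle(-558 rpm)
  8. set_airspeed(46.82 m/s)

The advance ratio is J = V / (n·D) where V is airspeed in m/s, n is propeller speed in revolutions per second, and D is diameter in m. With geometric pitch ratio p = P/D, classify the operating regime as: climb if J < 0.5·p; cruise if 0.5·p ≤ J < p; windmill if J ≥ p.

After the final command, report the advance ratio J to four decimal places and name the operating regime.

J = 2.1210, regime = windmill

set_propeller: D = 1.239 m, P = 0.679 m (p = P/D = 0.548023); state ← (V=0, rpm=0)
set_airspeed(36.52): V ← 36.52 m/s
adjust_airspeed(-10.87): V ← 36.52 -10.87 = 25.65 m/s
throttle_to(3974): rpm ← 3974
adjust_airspeed(+11.69): V ← 25.65 +11.69 = 37.34 m/s
throttle_to(1627): rpm ← 1627
adjust_throttle(-558): rpm ← 1627 -558 = 1069
set_airspeed(46.82): V ← 46.82 m/s
final state: V = 46.82 m/s, rpm = 1069 → n = rpm/60 = 17.816667 rev/s
J = V / (n·D) = 46.82 / (17.816667 × 1.239) = 2.120966
regime bands: climb J<0.2740 | cruise [0.2740, 0.5480) | windmill J≥0.5480
J = 2.1210 → windmill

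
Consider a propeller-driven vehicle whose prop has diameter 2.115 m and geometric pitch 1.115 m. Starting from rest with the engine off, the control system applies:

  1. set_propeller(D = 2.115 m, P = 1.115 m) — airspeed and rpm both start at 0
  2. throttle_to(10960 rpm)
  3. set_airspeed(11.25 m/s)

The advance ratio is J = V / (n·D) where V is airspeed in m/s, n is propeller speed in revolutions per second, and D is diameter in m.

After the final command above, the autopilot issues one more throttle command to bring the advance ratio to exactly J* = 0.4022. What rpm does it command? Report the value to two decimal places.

rpm = 793.51

set_propeller: D = 2.115 m, P = 1.115 m (p = P/D = 0.527187); state ← (V=0, rpm=0)
throttle_to(10960): rpm ← 10960
set_airspeed(11.25): V ← 11.25 m/s
final state: V = 11.25 m/s, rpm = 10960 → n = rpm/60 = 182.666667 rev/s
target J* = 0.4022; solve J* = V/(n·D) for n: n = V/(J*·D) = 11.25/(0.4022 × 2.115) = 13.225134 rev/s
rpm = 60·n = 793.508046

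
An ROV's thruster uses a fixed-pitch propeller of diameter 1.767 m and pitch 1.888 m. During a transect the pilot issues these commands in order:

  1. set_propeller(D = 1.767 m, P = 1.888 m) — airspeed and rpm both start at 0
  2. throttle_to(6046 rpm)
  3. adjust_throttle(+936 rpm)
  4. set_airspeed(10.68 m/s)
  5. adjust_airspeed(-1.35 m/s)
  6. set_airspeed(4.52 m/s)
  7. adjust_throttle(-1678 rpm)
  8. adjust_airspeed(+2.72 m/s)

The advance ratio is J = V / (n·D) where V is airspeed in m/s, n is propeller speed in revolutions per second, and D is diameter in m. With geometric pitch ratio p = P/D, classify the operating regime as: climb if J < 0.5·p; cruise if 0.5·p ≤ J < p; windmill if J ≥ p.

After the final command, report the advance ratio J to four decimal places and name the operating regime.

set_propeller: D = 1.767 m, P = 1.888 m (p = P/D = 1.068478); state ← (V=0, rpm=0)
throttle_to(6046): rpm ← 6046
adjust_throttle(+936): rpm ← 6046 +936 = 6982
set_airspeed(10.68): V ← 10.68 m/s
adjust_airspeed(-1.35): V ← 10.68 -1.35 = 9.33 m/s
set_airspeed(4.52): V ← 4.52 m/s
adjust_throttle(-1678): rpm ← 6982 -1678 = 5304
adjust_airspeed(+2.72): V ← 4.52 +2.72 = 7.24 m/s
final state: V = 7.24 m/s, rpm = 5304 → n = rpm/60 = 88.400000 rev/s
J = V / (n·D) = 7.24 / (88.400000 × 1.767) = 0.046350
regime bands: climb J<0.5342 | cruise [0.5342, 1.0685) | windmill J≥1.0685
J = 0.0464 → climb

J = 0.0464, regime = climb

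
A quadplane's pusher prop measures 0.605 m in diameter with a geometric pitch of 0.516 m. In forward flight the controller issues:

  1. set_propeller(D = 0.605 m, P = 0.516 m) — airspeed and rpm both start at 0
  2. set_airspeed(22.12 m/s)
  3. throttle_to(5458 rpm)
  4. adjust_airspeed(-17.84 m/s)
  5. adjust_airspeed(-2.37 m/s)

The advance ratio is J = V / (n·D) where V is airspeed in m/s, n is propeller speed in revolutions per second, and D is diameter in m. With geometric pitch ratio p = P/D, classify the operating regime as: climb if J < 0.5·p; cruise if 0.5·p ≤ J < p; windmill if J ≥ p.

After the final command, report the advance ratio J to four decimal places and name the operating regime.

J = 0.0347, regime = climb

set_propeller: D = 0.605 m, P = 0.516 m (p = P/D = 0.852893); state ← (V=0, rpm=0)
set_airspeed(22.12): V ← 22.12 m/s
throttle_to(5458): rpm ← 5458
adjust_airspeed(-17.84): V ← 22.12 -17.84 = 4.28 m/s
adjust_airspeed(-2.37): V ← 4.28 -2.37 = 1.91 m/s
final state: V = 1.91 m/s, rpm = 5458 → n = rpm/60 = 90.966667 rev/s
J = V / (n·D) = 1.91 / (90.966667 × 0.605) = 0.034705
regime bands: climb J<0.4264 | cruise [0.4264, 0.8529) | windmill J≥0.8529
J = 0.0347 → climb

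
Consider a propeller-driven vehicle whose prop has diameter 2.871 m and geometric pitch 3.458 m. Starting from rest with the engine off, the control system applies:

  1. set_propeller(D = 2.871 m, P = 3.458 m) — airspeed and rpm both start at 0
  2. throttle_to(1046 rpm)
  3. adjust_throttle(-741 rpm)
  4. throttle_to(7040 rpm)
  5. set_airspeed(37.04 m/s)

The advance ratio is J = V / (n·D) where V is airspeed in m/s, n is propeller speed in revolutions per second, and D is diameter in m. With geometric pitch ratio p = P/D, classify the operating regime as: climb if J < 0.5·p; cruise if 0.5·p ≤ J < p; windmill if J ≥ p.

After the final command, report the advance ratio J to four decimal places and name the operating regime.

J = 0.1100, regime = climb

set_propeller: D = 2.871 m, P = 3.458 m (p = P/D = 1.204458); state ← (V=0, rpm=0)
throttle_to(1046): rpm ← 1046
adjust_throttle(-741): rpm ← 1046 -741 = 305
throttle_to(7040): rpm ← 7040
set_airspeed(37.04): V ← 37.04 m/s
final state: V = 37.04 m/s, rpm = 7040 → n = rpm/60 = 117.333333 rev/s
J = V / (n·D) = 37.04 / (117.333333 × 2.871) = 0.109955
regime bands: climb J<0.6022 | cruise [0.6022, 1.2045) | windmill J≥1.2045
J = 0.1100 → climb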